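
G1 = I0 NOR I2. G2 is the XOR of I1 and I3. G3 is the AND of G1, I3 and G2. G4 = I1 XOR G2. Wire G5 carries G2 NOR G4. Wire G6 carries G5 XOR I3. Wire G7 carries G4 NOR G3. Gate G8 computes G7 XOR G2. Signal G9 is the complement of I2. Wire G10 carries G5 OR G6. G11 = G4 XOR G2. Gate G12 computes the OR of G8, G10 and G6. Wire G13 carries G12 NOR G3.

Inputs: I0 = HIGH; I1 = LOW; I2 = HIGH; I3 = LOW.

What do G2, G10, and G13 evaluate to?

G2 = LOW, G10 = HIGH, G13 = LOW

G1 = I0 NOR I2 = HIGH NOR HIGH = LOW
G2 = I1 XOR I3 = LOW XOR LOW = LOW
G3 = G1 AND I3 AND G2 = LOW AND LOW AND LOW = LOW
G4 = I1 XOR G2 = LOW XOR LOW = LOW
G5 = G2 NOR G4 = LOW NOR LOW = HIGH
G6 = G5 XOR I3 = HIGH XOR LOW = HIGH
G7 = G4 NOR G3 = LOW NOR LOW = HIGH
G8 = G7 XOR G2 = HIGH XOR LOW = HIGH
G10 = G5 OR G6 = HIGH OR HIGH = HIGH
G12 = G8 OR G10 OR G6 = HIGH OR HIGH OR HIGH = HIGH
G13 = G12 NOR G3 = HIGH NOR LOW = LOW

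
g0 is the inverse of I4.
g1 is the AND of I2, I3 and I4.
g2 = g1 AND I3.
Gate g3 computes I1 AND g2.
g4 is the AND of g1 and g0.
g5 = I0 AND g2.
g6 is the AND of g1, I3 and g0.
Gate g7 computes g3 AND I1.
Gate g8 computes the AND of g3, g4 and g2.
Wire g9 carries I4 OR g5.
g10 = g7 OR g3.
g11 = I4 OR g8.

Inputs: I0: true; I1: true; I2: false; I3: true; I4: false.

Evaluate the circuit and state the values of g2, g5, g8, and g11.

g0 = NOT I4 = NOT false = true
g1 = I2 AND I3 AND I4 = false AND true AND false = false
g2 = g1 AND I3 = false AND true = false
g3 = I1 AND g2 = true AND false = false
g4 = g1 AND g0 = false AND true = false
g5 = I0 AND g2 = true AND false = false
g8 = g3 AND g4 AND g2 = false AND false AND false = false
g11 = I4 OR g8 = false OR false = false

g2 = false, g5 = false, g8 = false, g11 = false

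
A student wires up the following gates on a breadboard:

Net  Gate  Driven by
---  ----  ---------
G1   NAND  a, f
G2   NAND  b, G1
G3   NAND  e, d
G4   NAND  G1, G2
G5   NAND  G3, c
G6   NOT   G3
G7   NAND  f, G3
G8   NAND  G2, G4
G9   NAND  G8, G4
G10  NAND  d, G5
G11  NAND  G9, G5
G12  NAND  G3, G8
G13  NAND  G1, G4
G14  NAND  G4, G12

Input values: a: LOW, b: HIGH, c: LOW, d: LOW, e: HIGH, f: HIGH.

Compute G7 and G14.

G7 = LOW; G14 = HIGH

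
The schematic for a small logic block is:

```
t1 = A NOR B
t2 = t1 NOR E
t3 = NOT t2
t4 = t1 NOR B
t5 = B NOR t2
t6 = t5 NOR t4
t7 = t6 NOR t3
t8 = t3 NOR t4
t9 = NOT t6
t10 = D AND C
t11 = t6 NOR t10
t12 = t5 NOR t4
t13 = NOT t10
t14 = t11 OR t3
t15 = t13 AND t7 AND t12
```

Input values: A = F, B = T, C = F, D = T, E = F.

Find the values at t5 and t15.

t5 = F  t15 = F

t1 = A NOR B = F NOR T = F
t2 = t1 NOR E = F NOR F = T
t3 = NOT t2 = NOT T = F
t4 = t1 NOR B = F NOR T = F
t5 = B NOR t2 = T NOR T = F
t6 = t5 NOR t4 = F NOR F = T
t7 = t6 NOR t3 = T NOR F = F
t10 = D AND C = T AND F = F
t12 = t5 NOR t4 = F NOR F = T
t13 = NOT t10 = NOT F = T
t15 = t13 AND t7 AND t12 = T AND F AND T = F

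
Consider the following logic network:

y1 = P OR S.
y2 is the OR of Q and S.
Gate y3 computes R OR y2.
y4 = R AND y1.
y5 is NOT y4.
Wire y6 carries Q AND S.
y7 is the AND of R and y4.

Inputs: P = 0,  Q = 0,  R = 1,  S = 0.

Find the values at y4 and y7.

y1 = P OR S = 0 OR 0 = 0
y4 = R AND y1 = 1 AND 0 = 0
y7 = R AND y4 = 1 AND 0 = 0

y4 = 0, y7 = 0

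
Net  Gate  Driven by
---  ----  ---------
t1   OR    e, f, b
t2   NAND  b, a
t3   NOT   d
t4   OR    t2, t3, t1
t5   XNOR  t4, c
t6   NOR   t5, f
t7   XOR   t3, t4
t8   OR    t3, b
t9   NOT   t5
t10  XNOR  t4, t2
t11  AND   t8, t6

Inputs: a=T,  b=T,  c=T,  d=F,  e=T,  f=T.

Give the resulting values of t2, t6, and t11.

t2 = F, t6 = F, t11 = F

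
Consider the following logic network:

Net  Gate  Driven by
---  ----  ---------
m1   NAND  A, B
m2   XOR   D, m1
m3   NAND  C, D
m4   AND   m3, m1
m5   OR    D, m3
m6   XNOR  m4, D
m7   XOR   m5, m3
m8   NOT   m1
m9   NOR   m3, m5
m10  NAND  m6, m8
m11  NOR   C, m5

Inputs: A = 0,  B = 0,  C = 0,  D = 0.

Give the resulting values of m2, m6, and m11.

m2 = 1, m6 = 0, m11 = 0

m1 = A NAND B = 0 NAND 0 = 1
m2 = D XOR m1 = 0 XOR 1 = 1
m3 = C NAND D = 0 NAND 0 = 1
m4 = m3 AND m1 = 1 AND 1 = 1
m5 = D OR m3 = 0 OR 1 = 1
m6 = m4 XNOR D = 1 XNOR 0 = 0
m11 = C NOR m5 = 0 NOR 1 = 0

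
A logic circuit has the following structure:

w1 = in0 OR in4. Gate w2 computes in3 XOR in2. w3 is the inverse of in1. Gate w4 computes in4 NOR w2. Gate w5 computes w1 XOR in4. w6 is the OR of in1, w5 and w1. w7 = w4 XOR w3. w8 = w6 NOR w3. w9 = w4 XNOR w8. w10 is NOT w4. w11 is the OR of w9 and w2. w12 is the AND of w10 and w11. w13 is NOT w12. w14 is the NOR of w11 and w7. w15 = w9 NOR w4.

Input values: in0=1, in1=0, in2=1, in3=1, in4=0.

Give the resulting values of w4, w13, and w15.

w1 = in0 OR in4 = 1 OR 0 = 1
w2 = in3 XOR in2 = 1 XOR 1 = 0
w3 = NOT in1 = NOT 0 = 1
w4 = in4 NOR w2 = 0 NOR 0 = 1
w5 = w1 XOR in4 = 1 XOR 0 = 1
w6 = in1 OR w5 OR w1 = 0 OR 1 OR 1 = 1
w8 = w6 NOR w3 = 1 NOR 1 = 0
w9 = w4 XNOR w8 = 1 XNOR 0 = 0
w10 = NOT w4 = NOT 1 = 0
w11 = w9 OR w2 = 0 OR 0 = 0
w12 = w10 AND w11 = 0 AND 0 = 0
w13 = NOT w12 = NOT 0 = 1
w15 = w9 NOR w4 = 0 NOR 1 = 0

w4 = 1  w13 = 1  w15 = 0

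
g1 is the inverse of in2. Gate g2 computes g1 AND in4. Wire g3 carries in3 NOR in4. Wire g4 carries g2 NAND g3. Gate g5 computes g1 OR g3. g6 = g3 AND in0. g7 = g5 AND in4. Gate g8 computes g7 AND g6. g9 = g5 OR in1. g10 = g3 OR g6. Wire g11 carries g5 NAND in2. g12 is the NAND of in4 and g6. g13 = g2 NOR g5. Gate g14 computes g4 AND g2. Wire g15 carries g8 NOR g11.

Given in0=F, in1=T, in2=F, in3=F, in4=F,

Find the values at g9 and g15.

g9 = T  g15 = F

g1 = NOT in2 = NOT F = T
g3 = in3 NOR in4 = F NOR F = T
g5 = g1 OR g3 = T OR T = T
g6 = g3 AND in0 = T AND F = F
g7 = g5 AND in4 = T AND F = F
g8 = g7 AND g6 = F AND F = F
g9 = g5 OR in1 = T OR T = T
g11 = g5 NAND in2 = T NAND F = T
g15 = g8 NOR g11 = F NOR T = F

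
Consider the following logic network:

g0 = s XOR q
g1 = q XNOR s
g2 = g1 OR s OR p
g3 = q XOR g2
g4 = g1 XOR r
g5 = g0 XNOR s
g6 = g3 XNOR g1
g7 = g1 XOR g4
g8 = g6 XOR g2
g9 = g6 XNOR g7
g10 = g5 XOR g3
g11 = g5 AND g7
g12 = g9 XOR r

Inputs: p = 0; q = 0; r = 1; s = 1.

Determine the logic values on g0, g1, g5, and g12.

g0 = s XOR q = 1 XOR 0 = 1
g1 = q XNOR s = 0 XNOR 1 = 0
g2 = g1 OR s OR p = 0 OR 1 OR 0 = 1
g3 = q XOR g2 = 0 XOR 1 = 1
g4 = g1 XOR r = 0 XOR 1 = 1
g5 = g0 XNOR s = 1 XNOR 1 = 1
g6 = g3 XNOR g1 = 1 XNOR 0 = 0
g7 = g1 XOR g4 = 0 XOR 1 = 1
g9 = g6 XNOR g7 = 0 XNOR 1 = 0
g12 = g9 XOR r = 0 XOR 1 = 1

g0 = 1; g1 = 0; g5 = 1; g12 = 1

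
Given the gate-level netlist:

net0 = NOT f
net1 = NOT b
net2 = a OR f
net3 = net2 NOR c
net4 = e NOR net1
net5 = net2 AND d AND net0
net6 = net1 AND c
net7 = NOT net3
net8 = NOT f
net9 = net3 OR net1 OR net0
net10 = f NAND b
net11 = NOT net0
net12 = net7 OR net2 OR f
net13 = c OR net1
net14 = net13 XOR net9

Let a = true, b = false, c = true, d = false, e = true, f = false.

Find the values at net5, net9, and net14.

net0 = NOT f = NOT false = true
net1 = NOT b = NOT false = true
net2 = a OR f = true OR false = true
net3 = net2 NOR c = true NOR true = false
net5 = net2 AND d AND net0 = true AND false AND true = false
net9 = net3 OR net1 OR net0 = false OR true OR true = true
net13 = c OR net1 = true OR true = true
net14 = net13 XOR net9 = true XOR true = false

net5 = false, net9 = true, net14 = false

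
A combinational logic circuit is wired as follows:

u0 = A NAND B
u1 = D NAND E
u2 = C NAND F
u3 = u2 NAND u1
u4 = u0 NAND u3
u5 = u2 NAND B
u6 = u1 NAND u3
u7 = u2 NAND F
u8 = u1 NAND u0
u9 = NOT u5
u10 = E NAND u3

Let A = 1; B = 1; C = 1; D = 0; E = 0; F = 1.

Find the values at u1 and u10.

u1 = 1  u10 = 1

u1 = D NAND E = 0 NAND 0 = 1
u2 = C NAND F = 1 NAND 1 = 0
u3 = u2 NAND u1 = 0 NAND 1 = 1
u10 = E NAND u3 = 0 NAND 1 = 1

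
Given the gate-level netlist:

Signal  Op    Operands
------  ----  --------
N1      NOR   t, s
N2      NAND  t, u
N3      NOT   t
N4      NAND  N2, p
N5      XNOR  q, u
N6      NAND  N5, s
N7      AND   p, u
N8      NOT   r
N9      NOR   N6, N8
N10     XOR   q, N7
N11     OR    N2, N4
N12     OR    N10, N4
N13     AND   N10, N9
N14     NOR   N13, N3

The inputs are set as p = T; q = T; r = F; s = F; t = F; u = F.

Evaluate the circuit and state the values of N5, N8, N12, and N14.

N2 = t NAND u = F NAND F = T
N3 = NOT t = NOT F = T
N4 = N2 NAND p = T NAND T = F
N5 = q XNOR u = T XNOR F = F
N6 = N5 NAND s = F NAND F = T
N7 = p AND u = T AND F = F
N8 = NOT r = NOT F = T
N9 = N6 NOR N8 = T NOR T = F
N10 = q XOR N7 = T XOR F = T
N12 = N10 OR N4 = T OR F = T
N13 = N10 AND N9 = T AND F = F
N14 = N13 NOR N3 = F NOR T = F

N5 = F, N8 = T, N12 = T, N14 = F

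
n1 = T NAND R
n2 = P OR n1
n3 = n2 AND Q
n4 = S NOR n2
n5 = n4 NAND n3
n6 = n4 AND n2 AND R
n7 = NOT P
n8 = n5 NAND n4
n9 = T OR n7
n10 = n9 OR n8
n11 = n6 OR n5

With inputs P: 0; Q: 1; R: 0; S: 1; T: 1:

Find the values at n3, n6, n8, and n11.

n3 = 1; n6 = 0; n8 = 1; n11 = 1

n1 = T NAND R = 1 NAND 0 = 1
n2 = P OR n1 = 0 OR 1 = 1
n3 = n2 AND Q = 1 AND 1 = 1
n4 = S NOR n2 = 1 NOR 1 = 0
n5 = n4 NAND n3 = 0 NAND 1 = 1
n6 = n4 AND n2 AND R = 0 AND 1 AND 0 = 0
n8 = n5 NAND n4 = 1 NAND 0 = 1
n11 = n6 OR n5 = 0 OR 1 = 1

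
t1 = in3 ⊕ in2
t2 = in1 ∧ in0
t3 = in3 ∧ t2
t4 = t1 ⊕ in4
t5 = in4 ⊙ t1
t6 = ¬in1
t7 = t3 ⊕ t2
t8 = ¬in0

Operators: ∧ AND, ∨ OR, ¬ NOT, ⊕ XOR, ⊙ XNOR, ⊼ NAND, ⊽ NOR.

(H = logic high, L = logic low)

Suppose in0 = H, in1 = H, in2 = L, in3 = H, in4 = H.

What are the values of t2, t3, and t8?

t2 = H, t3 = H, t8 = L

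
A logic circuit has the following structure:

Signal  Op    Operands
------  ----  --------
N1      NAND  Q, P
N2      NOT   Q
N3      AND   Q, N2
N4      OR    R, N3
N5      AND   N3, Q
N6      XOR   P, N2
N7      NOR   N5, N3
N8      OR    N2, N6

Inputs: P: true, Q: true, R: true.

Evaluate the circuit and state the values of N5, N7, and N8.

N5 = false, N7 = true, N8 = true

N2 = NOT Q = NOT true = false
N3 = Q AND N2 = true AND false = false
N5 = N3 AND Q = false AND true = false
N6 = P XOR N2 = true XOR false = true
N7 = N5 NOR N3 = false NOR false = true
N8 = N2 OR N6 = false OR true = true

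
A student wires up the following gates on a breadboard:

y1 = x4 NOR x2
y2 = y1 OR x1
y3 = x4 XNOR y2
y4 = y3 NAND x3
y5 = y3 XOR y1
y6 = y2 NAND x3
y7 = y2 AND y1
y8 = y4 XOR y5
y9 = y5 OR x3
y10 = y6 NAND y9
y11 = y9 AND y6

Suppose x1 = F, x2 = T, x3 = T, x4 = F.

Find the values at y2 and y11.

y2 = F, y11 = T

y1 = x4 NOR x2 = F NOR T = F
y2 = y1 OR x1 = F OR F = F
y3 = x4 XNOR y2 = F XNOR F = T
y5 = y3 XOR y1 = T XOR F = T
y6 = y2 NAND x3 = F NAND T = T
y9 = y5 OR x3 = T OR T = T
y11 = y9 AND y6 = T AND T = T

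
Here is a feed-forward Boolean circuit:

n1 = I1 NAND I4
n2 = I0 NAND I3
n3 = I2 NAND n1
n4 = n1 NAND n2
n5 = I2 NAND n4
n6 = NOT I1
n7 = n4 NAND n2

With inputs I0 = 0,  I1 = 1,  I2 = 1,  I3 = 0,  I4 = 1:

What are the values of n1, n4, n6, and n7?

n1 = 0  n4 = 1  n6 = 0  n7 = 0

n1 = I1 NAND I4 = 1 NAND 1 = 0
n2 = I0 NAND I3 = 0 NAND 0 = 1
n4 = n1 NAND n2 = 0 NAND 1 = 1
n6 = NOT I1 = NOT 1 = 0
n7 = n4 NAND n2 = 1 NAND 1 = 0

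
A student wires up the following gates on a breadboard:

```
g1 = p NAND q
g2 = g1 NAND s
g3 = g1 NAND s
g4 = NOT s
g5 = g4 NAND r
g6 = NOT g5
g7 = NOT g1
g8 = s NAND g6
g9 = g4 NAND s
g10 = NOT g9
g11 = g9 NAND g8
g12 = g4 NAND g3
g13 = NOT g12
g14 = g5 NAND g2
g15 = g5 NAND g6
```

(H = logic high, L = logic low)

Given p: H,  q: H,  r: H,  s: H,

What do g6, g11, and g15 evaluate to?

g4 = NOT s = NOT H = L
g5 = g4 NAND r = L NAND H = H
g6 = NOT g5 = NOT H = L
g8 = s NAND g6 = H NAND L = H
g9 = g4 NAND s = L NAND H = H
g11 = g9 NAND g8 = H NAND H = L
g15 = g5 NAND g6 = H NAND L = H

g6 = L; g11 = L; g15 = H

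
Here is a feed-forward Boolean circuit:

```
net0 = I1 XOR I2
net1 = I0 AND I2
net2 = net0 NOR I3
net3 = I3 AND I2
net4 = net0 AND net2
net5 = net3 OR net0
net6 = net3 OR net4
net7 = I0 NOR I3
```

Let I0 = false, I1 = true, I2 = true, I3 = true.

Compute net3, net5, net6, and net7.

net3 = true, net5 = true, net6 = true, net7 = false

net0 = I1 XOR I2 = true XOR true = false
net2 = net0 NOR I3 = false NOR true = false
net3 = I3 AND I2 = true AND true = true
net4 = net0 AND net2 = false AND false = false
net5 = net3 OR net0 = true OR false = true
net6 = net3 OR net4 = true OR false = true
net7 = I0 NOR I3 = false NOR true = false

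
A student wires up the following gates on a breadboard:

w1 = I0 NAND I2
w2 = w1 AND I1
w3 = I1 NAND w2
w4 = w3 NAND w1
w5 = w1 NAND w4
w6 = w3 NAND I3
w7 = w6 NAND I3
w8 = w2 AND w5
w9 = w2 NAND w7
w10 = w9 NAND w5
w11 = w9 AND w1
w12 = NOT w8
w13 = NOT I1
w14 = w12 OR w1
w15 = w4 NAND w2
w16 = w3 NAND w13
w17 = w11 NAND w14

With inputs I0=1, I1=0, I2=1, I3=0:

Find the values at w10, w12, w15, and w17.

w10 = 0  w12 = 1  w15 = 1  w17 = 1

w1 = I0 NAND I2 = 1 NAND 1 = 0
w2 = w1 AND I1 = 0 AND 0 = 0
w3 = I1 NAND w2 = 0 NAND 0 = 1
w4 = w3 NAND w1 = 1 NAND 0 = 1
w5 = w1 NAND w4 = 0 NAND 1 = 1
w6 = w3 NAND I3 = 1 NAND 0 = 1
w7 = w6 NAND I3 = 1 NAND 0 = 1
w8 = w2 AND w5 = 0 AND 1 = 0
w9 = w2 NAND w7 = 0 NAND 1 = 1
w10 = w9 NAND w5 = 1 NAND 1 = 0
w11 = w9 AND w1 = 1 AND 0 = 0
w12 = NOT w8 = NOT 0 = 1
w14 = w12 OR w1 = 1 OR 0 = 1
w15 = w4 NAND w2 = 1 NAND 0 = 1
w17 = w11 NAND w14 = 0 NAND 1 = 1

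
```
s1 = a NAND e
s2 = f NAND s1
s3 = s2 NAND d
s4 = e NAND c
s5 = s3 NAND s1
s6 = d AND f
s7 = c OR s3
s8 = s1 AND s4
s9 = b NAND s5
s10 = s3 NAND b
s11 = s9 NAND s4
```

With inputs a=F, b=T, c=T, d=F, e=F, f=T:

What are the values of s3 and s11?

s1 = a NAND e = F NAND F = T
s2 = f NAND s1 = T NAND T = F
s3 = s2 NAND d = F NAND F = T
s4 = e NAND c = F NAND T = T
s5 = s3 NAND s1 = T NAND T = F
s9 = b NAND s5 = T NAND F = T
s11 = s9 NAND s4 = T NAND T = F

s3 = T; s11 = F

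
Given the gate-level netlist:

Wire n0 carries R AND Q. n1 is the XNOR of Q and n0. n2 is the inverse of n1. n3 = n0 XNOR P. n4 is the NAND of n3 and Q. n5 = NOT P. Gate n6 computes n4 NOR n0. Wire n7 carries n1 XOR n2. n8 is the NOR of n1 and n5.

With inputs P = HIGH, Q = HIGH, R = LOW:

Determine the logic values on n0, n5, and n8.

n0 = R AND Q = LOW AND HIGH = LOW
n1 = Q XNOR n0 = HIGH XNOR LOW = LOW
n5 = NOT P = NOT HIGH = LOW
n8 = n1 NOR n5 = LOW NOR LOW = HIGH

n0 = LOW, n5 = LOW, n8 = HIGH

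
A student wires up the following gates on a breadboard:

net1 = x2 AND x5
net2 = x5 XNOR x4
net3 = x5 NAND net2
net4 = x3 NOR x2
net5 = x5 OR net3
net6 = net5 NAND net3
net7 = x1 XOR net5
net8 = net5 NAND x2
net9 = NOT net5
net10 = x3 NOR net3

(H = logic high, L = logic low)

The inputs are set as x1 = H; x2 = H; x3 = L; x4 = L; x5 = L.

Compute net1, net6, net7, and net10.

net1 = L, net6 = L, net7 = L, net10 = L

net1 = x2 AND x5 = H AND L = L
net2 = x5 XNOR x4 = L XNOR L = H
net3 = x5 NAND net2 = L NAND H = H
net5 = x5 OR net3 = L OR H = H
net6 = net5 NAND net3 = H NAND H = L
net7 = x1 XOR net5 = H XOR H = L
net10 = x3 NOR net3 = L NOR H = L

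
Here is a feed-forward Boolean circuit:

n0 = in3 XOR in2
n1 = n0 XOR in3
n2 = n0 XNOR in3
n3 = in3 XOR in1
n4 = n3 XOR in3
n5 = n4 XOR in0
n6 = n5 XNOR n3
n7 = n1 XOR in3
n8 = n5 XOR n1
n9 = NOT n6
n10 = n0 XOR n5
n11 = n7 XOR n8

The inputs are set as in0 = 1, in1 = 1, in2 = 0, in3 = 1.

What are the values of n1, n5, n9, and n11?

n0 = in3 XOR in2 = 1 XOR 0 = 1
n1 = n0 XOR in3 = 1 XOR 1 = 0
n3 = in3 XOR in1 = 1 XOR 1 = 0
n4 = n3 XOR in3 = 0 XOR 1 = 1
n5 = n4 XOR in0 = 1 XOR 1 = 0
n6 = n5 XNOR n3 = 0 XNOR 0 = 1
n7 = n1 XOR in3 = 0 XOR 1 = 1
n8 = n5 XOR n1 = 0 XOR 0 = 0
n9 = NOT n6 = NOT 1 = 0
n11 = n7 XOR n8 = 1 XOR 0 = 1

n1 = 0, n5 = 0, n9 = 0, n11 = 1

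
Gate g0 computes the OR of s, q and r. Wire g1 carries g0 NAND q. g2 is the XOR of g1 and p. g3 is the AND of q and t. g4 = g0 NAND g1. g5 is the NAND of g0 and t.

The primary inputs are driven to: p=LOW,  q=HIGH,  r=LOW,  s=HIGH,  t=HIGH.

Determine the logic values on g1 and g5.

g1 = LOW, g5 = LOW

g0 = s OR q OR r = HIGH OR HIGH OR LOW = HIGH
g1 = g0 NAND q = HIGH NAND HIGH = LOW
g5 = g0 NAND t = HIGH NAND HIGH = LOW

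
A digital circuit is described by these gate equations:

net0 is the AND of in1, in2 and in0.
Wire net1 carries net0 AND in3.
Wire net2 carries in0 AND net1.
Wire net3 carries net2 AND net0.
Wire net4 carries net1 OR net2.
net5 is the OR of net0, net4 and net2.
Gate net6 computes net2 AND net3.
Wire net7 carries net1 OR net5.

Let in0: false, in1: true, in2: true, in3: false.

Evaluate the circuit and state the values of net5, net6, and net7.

net0 = in1 AND in2 AND in0 = true AND true AND false = false
net1 = net0 AND in3 = false AND false = false
net2 = in0 AND net1 = false AND false = false
net3 = net2 AND net0 = false AND false = false
net4 = net1 OR net2 = false OR false = false
net5 = net0 OR net4 OR net2 = false OR false OR false = false
net6 = net2 AND net3 = false AND false = false
net7 = net1 OR net5 = false OR false = false

net5 = false, net6 = false, net7 = false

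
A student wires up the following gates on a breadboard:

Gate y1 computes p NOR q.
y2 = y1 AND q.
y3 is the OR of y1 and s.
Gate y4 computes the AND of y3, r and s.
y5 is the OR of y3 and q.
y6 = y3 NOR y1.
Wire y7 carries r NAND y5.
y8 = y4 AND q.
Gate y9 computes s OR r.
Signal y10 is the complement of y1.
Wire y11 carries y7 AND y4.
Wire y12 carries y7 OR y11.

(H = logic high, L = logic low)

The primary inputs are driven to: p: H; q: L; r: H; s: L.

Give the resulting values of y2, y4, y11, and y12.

y1 = p NOR q = H NOR L = L
y2 = y1 AND q = L AND L = L
y3 = y1 OR s = L OR L = L
y4 = y3 AND r AND s = L AND H AND L = L
y5 = y3 OR q = L OR L = L
y7 = r NAND y5 = H NAND L = H
y11 = y7 AND y4 = H AND L = L
y12 = y7 OR y11 = H OR L = H

y2 = L, y4 = L, y11 = L, y12 = H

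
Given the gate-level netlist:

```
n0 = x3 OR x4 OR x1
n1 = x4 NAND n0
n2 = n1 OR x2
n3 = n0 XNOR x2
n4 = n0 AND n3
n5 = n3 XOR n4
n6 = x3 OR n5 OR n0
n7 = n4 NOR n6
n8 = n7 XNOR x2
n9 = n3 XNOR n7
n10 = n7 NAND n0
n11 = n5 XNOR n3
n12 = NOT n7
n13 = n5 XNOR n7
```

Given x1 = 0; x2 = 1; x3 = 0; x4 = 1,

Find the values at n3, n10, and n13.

n0 = x3 OR x4 OR x1 = 0 OR 1 OR 0 = 1
n3 = n0 XNOR x2 = 1 XNOR 1 = 1
n4 = n0 AND n3 = 1 AND 1 = 1
n5 = n3 XOR n4 = 1 XOR 1 = 0
n6 = x3 OR n5 OR n0 = 0 OR 0 OR 1 = 1
n7 = n4 NOR n6 = 1 NOR 1 = 0
n10 = n7 NAND n0 = 0 NAND 1 = 1
n13 = n5 XNOR n7 = 0 XNOR 0 = 1

n3 = 1  n10 = 1  n13 = 1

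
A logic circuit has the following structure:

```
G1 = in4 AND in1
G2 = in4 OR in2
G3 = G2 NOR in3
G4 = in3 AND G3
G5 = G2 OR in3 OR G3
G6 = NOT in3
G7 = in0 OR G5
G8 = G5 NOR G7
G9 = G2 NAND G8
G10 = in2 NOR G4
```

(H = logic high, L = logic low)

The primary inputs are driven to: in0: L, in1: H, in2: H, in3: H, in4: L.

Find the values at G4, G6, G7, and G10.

G2 = in4 OR in2 = L OR H = H
G3 = G2 NOR in3 = H NOR H = L
G4 = in3 AND G3 = H AND L = L
G5 = G2 OR in3 OR G3 = H OR H OR L = H
G6 = NOT in3 = NOT H = L
G7 = in0 OR G5 = L OR H = H
G10 = in2 NOR G4 = H NOR L = L

G4 = L; G6 = L; G7 = H; G10 = L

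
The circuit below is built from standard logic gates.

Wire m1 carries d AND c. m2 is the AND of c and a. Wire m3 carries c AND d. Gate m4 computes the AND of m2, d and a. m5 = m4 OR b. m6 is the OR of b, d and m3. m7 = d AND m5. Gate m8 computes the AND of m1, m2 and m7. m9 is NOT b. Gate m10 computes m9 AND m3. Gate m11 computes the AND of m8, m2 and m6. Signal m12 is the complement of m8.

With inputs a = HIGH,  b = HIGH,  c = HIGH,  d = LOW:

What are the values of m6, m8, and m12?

m1 = d AND c = LOW AND HIGH = LOW
m2 = c AND a = HIGH AND HIGH = HIGH
m3 = c AND d = HIGH AND LOW = LOW
m4 = m2 AND d AND a = HIGH AND LOW AND HIGH = LOW
m5 = m4 OR b = LOW OR HIGH = HIGH
m6 = b OR d OR m3 = HIGH OR LOW OR LOW = HIGH
m7 = d AND m5 = LOW AND HIGH = LOW
m8 = m1 AND m2 AND m7 = LOW AND HIGH AND LOW = LOW
m12 = NOT m8 = NOT LOW = HIGH

m6 = HIGH, m8 = LOW, m12 = HIGH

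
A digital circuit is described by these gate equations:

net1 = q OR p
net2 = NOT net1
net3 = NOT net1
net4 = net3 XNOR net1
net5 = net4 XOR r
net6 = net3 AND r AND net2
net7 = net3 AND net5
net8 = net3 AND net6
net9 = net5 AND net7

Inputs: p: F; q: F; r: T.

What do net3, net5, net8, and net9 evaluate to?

net3 = T; net5 = T; net8 = T; net9 = T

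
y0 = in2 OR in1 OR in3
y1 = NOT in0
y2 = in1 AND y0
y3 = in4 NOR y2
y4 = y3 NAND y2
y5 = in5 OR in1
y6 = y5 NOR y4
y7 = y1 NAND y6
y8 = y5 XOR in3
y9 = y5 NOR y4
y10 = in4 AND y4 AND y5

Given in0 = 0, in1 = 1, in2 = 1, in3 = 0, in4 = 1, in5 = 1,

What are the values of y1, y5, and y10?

y0 = in2 OR in1 OR in3 = 1 OR 1 OR 0 = 1
y1 = NOT in0 = NOT 0 = 1
y2 = in1 AND y0 = 1 AND 1 = 1
y3 = in4 NOR y2 = 1 NOR 1 = 0
y4 = y3 NAND y2 = 0 NAND 1 = 1
y5 = in5 OR in1 = 1 OR 1 = 1
y10 = in4 AND y4 AND y5 = 1 AND 1 AND 1 = 1

y1 = 1, y5 = 1, y10 = 1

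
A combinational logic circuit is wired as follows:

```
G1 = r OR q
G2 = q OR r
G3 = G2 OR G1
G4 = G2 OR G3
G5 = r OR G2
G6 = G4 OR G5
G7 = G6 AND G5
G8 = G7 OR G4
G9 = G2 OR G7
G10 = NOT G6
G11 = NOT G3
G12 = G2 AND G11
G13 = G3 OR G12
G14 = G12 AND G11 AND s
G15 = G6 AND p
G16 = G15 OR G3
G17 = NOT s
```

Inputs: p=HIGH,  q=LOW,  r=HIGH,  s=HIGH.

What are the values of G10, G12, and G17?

G10 = LOW  G12 = LOW  G17 = LOW

G1 = r OR q = HIGH OR LOW = HIGH
G2 = q OR r = LOW OR HIGH = HIGH
G3 = G2 OR G1 = HIGH OR HIGH = HIGH
G4 = G2 OR G3 = HIGH OR HIGH = HIGH
G5 = r OR G2 = HIGH OR HIGH = HIGH
G6 = G4 OR G5 = HIGH OR HIGH = HIGH
G10 = NOT G6 = NOT HIGH = LOW
G11 = NOT G3 = NOT HIGH = LOW
G12 = G2 AND G11 = HIGH AND LOW = LOW
G17 = NOT s = NOT HIGH = LOW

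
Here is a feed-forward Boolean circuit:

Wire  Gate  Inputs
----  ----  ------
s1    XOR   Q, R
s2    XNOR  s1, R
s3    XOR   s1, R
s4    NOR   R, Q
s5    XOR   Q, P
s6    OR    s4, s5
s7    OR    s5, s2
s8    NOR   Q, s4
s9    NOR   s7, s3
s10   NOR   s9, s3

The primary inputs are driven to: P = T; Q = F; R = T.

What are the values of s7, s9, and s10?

s7 = T; s9 = F; s10 = T

s1 = Q XOR R = F XOR T = T
s2 = s1 XNOR R = T XNOR T = T
s3 = s1 XOR R = T XOR T = F
s5 = Q XOR P = F XOR T = T
s7 = s5 OR s2 = T OR T = T
s9 = s7 NOR s3 = T NOR F = F
s10 = s9 NOR s3 = F NOR F = T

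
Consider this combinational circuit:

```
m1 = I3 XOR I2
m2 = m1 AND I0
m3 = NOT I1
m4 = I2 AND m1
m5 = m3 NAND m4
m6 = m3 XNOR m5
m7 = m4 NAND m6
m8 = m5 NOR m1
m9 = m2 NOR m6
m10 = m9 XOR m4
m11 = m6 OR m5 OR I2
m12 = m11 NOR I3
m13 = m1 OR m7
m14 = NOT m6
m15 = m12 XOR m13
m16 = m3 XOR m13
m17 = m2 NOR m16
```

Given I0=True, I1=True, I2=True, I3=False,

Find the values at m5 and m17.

m1 = I3 XOR I2 = False XOR True = True
m2 = m1 AND I0 = True AND True = True
m3 = NOT I1 = NOT True = False
m4 = I2 AND m1 = True AND True = True
m5 = m3 NAND m4 = False NAND True = True
m6 = m3 XNOR m5 = False XNOR True = False
m7 = m4 NAND m6 = True NAND False = True
m13 = m1 OR m7 = True OR True = True
m16 = m3 XOR m13 = False XOR True = True
m17 = m2 NOR m16 = True NOR True = False

m5 = True, m17 = False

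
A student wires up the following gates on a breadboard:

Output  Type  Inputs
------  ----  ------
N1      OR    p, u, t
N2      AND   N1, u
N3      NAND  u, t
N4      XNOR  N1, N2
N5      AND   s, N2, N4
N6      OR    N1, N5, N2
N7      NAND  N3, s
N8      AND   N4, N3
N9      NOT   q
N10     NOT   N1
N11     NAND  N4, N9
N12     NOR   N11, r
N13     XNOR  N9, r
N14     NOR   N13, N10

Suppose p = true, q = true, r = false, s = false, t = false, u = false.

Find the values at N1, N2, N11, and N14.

N1 = true, N2 = false, N11 = true, N14 = false

N1 = p OR u OR t = true OR false OR false = true
N2 = N1 AND u = true AND false = false
N4 = N1 XNOR N2 = true XNOR false = false
N9 = NOT q = NOT true = false
N10 = NOT N1 = NOT true = false
N11 = N4 NAND N9 = false NAND false = true
N13 = N9 XNOR r = false XNOR false = true
N14 = N13 NOR N10 = true NOR false = false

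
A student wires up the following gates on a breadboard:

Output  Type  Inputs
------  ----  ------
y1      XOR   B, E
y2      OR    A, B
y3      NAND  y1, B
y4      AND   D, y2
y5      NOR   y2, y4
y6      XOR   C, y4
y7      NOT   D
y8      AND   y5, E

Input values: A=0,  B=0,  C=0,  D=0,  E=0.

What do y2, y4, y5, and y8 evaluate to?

y2 = 0; y4 = 0; y5 = 1; y8 = 0

y2 = A OR B = 0 OR 0 = 0
y4 = D AND y2 = 0 AND 0 = 0
y5 = y2 NOR y4 = 0 NOR 0 = 1
y8 = y5 AND E = 1 AND 0 = 0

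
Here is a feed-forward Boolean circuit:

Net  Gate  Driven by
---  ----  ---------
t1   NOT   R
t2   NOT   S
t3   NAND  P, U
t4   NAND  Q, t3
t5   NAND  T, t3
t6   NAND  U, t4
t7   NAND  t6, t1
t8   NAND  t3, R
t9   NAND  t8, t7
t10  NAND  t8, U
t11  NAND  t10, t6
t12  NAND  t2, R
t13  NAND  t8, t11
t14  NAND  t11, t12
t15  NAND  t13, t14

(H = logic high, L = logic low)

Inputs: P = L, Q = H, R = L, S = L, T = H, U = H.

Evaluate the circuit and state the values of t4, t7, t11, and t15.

t4 = L; t7 = L; t11 = H; t15 = H

t1 = NOT R = NOT L = H
t2 = NOT S = NOT L = H
t3 = P NAND U = L NAND H = H
t4 = Q NAND t3 = H NAND H = L
t6 = U NAND t4 = H NAND L = H
t7 = t6 NAND t1 = H NAND H = L
t8 = t3 NAND R = H NAND L = H
t10 = t8 NAND U = H NAND H = L
t11 = t10 NAND t6 = L NAND H = H
t12 = t2 NAND R = H NAND L = H
t13 = t8 NAND t11 = H NAND H = L
t14 = t11 NAND t12 = H NAND H = L
t15 = t13 NAND t14 = L NAND L = H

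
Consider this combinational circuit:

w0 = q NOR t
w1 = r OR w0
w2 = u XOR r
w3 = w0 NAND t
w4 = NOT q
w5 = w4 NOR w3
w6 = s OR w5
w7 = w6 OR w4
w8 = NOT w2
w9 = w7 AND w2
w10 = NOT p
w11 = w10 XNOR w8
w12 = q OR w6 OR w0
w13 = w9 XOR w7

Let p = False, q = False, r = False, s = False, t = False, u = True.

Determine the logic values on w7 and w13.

w0 = q NOR t = False NOR False = True
w2 = u XOR r = True XOR False = True
w3 = w0 NAND t = True NAND False = True
w4 = NOT q = NOT False = True
w5 = w4 NOR w3 = True NOR True = False
w6 = s OR w5 = False OR False = False
w7 = w6 OR w4 = False OR True = True
w9 = w7 AND w2 = True AND True = True
w13 = w9 XOR w7 = True XOR True = False

w7 = True, w13 = False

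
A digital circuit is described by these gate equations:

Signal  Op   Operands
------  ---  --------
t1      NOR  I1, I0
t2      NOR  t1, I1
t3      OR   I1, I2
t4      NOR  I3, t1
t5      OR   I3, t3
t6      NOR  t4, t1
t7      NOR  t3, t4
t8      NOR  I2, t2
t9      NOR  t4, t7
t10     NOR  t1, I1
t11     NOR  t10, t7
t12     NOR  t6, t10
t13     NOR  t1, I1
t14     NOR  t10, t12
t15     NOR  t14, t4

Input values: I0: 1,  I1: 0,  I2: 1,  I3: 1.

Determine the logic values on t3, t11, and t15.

t1 = I1 NOR I0 = 0 NOR 1 = 0
t3 = I1 OR I2 = 0 OR 1 = 1
t4 = I3 NOR t1 = 1 NOR 0 = 0
t6 = t4 NOR t1 = 0 NOR 0 = 1
t7 = t3 NOR t4 = 1 NOR 0 = 0
t10 = t1 NOR I1 = 0 NOR 0 = 1
t11 = t10 NOR t7 = 1 NOR 0 = 0
t12 = t6 NOR t10 = 1 NOR 1 = 0
t14 = t10 NOR t12 = 1 NOR 0 = 0
t15 = t14 NOR t4 = 0 NOR 0 = 1

t3 = 1, t11 = 0, t15 = 1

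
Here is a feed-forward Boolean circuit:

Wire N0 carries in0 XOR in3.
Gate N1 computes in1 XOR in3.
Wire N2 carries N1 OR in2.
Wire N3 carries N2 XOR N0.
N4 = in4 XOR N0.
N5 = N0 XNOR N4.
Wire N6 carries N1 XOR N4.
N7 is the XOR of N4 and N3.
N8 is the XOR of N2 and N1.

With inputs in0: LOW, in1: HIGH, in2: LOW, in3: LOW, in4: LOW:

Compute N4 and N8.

N4 = LOW  N8 = LOW

N0 = in0 XOR in3 = LOW XOR LOW = LOW
N1 = in1 XOR in3 = HIGH XOR LOW = HIGH
N2 = N1 OR in2 = HIGH OR LOW = HIGH
N4 = in4 XOR N0 = LOW XOR LOW = LOW
N8 = N2 XOR N1 = HIGH XOR HIGH = LOW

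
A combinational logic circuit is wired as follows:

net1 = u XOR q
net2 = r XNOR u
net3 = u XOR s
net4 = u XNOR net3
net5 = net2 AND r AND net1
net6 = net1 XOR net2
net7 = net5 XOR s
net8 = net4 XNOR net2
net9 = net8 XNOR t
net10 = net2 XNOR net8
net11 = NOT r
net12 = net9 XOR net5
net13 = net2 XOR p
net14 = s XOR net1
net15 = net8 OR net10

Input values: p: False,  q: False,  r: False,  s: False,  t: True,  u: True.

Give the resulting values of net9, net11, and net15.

net9 = False; net11 = True; net15 = True

net2 = r XNOR u = False XNOR True = False
net3 = u XOR s = True XOR False = True
net4 = u XNOR net3 = True XNOR True = True
net8 = net4 XNOR net2 = True XNOR False = False
net9 = net8 XNOR t = False XNOR True = False
net10 = net2 XNOR net8 = False XNOR False = True
net11 = NOT r = NOT False = True
net15 = net8 OR net10 = False OR True = True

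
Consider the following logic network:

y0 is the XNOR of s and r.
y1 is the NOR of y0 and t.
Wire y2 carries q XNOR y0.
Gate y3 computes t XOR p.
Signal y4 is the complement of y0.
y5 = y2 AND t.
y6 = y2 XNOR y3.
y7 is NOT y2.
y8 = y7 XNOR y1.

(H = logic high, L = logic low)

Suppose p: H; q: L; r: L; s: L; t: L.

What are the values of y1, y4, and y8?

y1 = L, y4 = L, y8 = L

y0 = s XNOR r = L XNOR L = H
y1 = y0 NOR t = H NOR L = L
y2 = q XNOR y0 = L XNOR H = L
y4 = NOT y0 = NOT H = L
y7 = NOT y2 = NOT L = H
y8 = y7 XNOR y1 = H XNOR L = L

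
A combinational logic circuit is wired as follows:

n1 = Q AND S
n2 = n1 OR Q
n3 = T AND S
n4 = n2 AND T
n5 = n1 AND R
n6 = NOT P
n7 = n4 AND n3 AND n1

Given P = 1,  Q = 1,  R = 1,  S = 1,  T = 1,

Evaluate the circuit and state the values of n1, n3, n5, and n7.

n1 = 1, n3 = 1, n5 = 1, n7 = 1

n1 = Q AND S = 1 AND 1 = 1
n2 = n1 OR Q = 1 OR 1 = 1
n3 = T AND S = 1 AND 1 = 1
n4 = n2 AND T = 1 AND 1 = 1
n5 = n1 AND R = 1 AND 1 = 1
n7 = n4 AND n3 AND n1 = 1 AND 1 AND 1 = 1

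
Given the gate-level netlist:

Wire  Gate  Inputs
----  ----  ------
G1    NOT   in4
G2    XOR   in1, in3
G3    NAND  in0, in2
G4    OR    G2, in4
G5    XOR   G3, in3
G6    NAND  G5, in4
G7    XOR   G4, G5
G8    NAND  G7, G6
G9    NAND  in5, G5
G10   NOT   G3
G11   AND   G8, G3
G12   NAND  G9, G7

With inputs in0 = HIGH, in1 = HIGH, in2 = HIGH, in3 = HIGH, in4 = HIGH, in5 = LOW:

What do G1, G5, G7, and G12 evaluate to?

G1 = LOW; G5 = HIGH; G7 = LOW; G12 = HIGH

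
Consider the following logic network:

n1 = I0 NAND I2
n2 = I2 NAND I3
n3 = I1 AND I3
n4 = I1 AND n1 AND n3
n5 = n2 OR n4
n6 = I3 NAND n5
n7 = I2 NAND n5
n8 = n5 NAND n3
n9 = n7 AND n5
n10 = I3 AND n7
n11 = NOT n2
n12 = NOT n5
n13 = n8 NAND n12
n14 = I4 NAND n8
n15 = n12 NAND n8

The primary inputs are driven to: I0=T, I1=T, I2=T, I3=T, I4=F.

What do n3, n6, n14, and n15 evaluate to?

n1 = I0 NAND I2 = T NAND T = F
n2 = I2 NAND I3 = T NAND T = F
n3 = I1 AND I3 = T AND T = T
n4 = I1 AND n1 AND n3 = T AND F AND T = F
n5 = n2 OR n4 = F OR F = F
n6 = I3 NAND n5 = T NAND F = T
n8 = n5 NAND n3 = F NAND T = T
n12 = NOT n5 = NOT F = T
n14 = I4 NAND n8 = F NAND T = T
n15 = n12 NAND n8 = T NAND T = F

n3 = T  n6 = T  n14 = T  n15 = F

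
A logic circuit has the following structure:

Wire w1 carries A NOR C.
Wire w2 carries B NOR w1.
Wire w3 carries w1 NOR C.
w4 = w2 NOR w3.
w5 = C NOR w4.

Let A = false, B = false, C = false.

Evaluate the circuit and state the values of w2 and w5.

w1 = A NOR C = false NOR false = true
w2 = B NOR w1 = false NOR true = false
w3 = w1 NOR C = true NOR false = false
w4 = w2 NOR w3 = false NOR false = true
w5 = C NOR w4 = false NOR true = false

w2 = false, w5 = false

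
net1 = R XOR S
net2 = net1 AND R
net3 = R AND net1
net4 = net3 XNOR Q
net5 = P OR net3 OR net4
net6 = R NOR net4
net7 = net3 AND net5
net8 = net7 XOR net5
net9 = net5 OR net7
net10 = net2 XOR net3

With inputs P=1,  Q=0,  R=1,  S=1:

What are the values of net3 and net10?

net3 = 0  net10 = 0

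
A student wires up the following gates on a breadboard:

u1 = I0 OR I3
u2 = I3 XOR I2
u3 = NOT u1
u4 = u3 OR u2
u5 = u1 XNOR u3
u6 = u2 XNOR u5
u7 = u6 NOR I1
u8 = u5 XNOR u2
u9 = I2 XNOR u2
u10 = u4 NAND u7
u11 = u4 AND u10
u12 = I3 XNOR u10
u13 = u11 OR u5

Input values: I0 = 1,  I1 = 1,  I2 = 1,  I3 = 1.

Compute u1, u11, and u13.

u1 = I0 OR I3 = 1 OR 1 = 1
u2 = I3 XOR I2 = 1 XOR 1 = 0
u3 = NOT u1 = NOT 1 = 0
u4 = u3 OR u2 = 0 OR 0 = 0
u5 = u1 XNOR u3 = 1 XNOR 0 = 0
u6 = u2 XNOR u5 = 0 XNOR 0 = 1
u7 = u6 NOR I1 = 1 NOR 1 = 0
u10 = u4 NAND u7 = 0 NAND 0 = 1
u11 = u4 AND u10 = 0 AND 1 = 0
u13 = u11 OR u5 = 0 OR 0 = 0

u1 = 1; u11 = 0; u13 = 0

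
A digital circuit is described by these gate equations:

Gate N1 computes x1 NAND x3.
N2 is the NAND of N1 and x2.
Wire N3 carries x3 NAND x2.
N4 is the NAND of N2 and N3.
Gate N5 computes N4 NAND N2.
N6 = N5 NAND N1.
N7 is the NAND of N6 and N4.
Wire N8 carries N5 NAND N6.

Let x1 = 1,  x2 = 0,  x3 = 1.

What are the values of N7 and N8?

N1 = x1 NAND x3 = 1 NAND 1 = 0
N2 = N1 NAND x2 = 0 NAND 0 = 1
N3 = x3 NAND x2 = 1 NAND 0 = 1
N4 = N2 NAND N3 = 1 NAND 1 = 0
N5 = N4 NAND N2 = 0 NAND 1 = 1
N6 = N5 NAND N1 = 1 NAND 0 = 1
N7 = N6 NAND N4 = 1 NAND 0 = 1
N8 = N5 NAND N6 = 1 NAND 1 = 0

N7 = 1, N8 = 0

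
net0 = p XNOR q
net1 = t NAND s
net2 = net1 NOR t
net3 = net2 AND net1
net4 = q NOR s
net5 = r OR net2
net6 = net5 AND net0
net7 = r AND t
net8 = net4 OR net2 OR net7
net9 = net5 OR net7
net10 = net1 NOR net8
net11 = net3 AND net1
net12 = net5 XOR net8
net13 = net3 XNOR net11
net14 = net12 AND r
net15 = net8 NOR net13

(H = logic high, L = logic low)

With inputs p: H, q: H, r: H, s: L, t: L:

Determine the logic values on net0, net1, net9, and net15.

net0 = H, net1 = H, net9 = H, net15 = L

net0 = p XNOR q = H XNOR H = H
net1 = t NAND s = L NAND L = H
net2 = net1 NOR t = H NOR L = L
net3 = net2 AND net1 = L AND H = L
net4 = q NOR s = H NOR L = L
net5 = r OR net2 = H OR L = H
net7 = r AND t = H AND L = L
net8 = net4 OR net2 OR net7 = L OR L OR L = L
net9 = net5 OR net7 = H OR L = H
net11 = net3 AND net1 = L AND H = L
net13 = net3 XNOR net11 = L XNOR L = H
net15 = net8 NOR net13 = L NOR H = L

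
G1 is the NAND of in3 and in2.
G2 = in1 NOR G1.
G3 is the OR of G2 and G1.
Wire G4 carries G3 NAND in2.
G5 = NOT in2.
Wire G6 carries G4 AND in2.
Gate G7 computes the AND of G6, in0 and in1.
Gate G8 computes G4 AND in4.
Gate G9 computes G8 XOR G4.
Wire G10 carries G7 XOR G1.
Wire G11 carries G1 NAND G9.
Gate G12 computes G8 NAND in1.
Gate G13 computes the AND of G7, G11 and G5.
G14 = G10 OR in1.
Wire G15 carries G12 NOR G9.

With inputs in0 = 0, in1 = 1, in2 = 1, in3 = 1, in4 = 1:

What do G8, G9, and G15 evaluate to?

G1 = in3 NAND in2 = 1 NAND 1 = 0
G2 = in1 NOR G1 = 1 NOR 0 = 0
G3 = G2 OR G1 = 0 OR 0 = 0
G4 = G3 NAND in2 = 0 NAND 1 = 1
G8 = G4 AND in4 = 1 AND 1 = 1
G9 = G8 XOR G4 = 1 XOR 1 = 0
G12 = G8 NAND in1 = 1 NAND 1 = 0
G15 = G12 NOR G9 = 0 NOR 0 = 1

G8 = 1, G9 = 0, G15 = 1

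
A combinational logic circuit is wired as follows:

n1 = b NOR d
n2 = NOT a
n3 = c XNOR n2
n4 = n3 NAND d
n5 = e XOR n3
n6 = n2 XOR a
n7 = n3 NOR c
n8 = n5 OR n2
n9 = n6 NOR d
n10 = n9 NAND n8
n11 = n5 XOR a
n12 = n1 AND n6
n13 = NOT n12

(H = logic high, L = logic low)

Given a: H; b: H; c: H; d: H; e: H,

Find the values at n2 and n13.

n2 = L, n13 = H

n1 = b NOR d = H NOR H = L
n2 = NOT a = NOT H = L
n6 = n2 XOR a = L XOR H = H
n12 = n1 AND n6 = L AND H = L
n13 = NOT n12 = NOT L = H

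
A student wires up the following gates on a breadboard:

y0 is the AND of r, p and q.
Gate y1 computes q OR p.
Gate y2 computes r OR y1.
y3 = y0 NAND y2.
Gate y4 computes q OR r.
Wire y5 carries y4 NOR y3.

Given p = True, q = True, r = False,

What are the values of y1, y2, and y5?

y0 = r AND p AND q = False AND True AND True = False
y1 = q OR p = True OR True = True
y2 = r OR y1 = False OR True = True
y3 = y0 NAND y2 = False NAND True = True
y4 = q OR r = True OR False = True
y5 = y4 NOR y3 = True NOR True = False

y1 = True; y2 = True; y5 = False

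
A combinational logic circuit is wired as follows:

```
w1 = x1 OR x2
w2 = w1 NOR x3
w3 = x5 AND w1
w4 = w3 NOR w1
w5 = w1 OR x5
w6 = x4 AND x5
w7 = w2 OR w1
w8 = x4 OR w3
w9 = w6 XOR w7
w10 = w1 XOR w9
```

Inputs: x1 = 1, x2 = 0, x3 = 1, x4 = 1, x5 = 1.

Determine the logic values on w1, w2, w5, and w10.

w1 = 1; w2 = 0; w5 = 1; w10 = 1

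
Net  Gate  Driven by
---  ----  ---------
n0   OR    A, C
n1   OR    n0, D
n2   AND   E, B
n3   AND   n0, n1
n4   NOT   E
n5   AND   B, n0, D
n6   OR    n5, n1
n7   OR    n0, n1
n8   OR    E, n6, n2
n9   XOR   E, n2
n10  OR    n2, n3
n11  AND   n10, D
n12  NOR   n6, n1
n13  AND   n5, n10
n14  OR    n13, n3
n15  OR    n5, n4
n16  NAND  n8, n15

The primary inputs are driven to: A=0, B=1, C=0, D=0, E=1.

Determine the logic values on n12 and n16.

n12 = 1  n16 = 1

n0 = A OR C = 0 OR 0 = 0
n1 = n0 OR D = 0 OR 0 = 0
n2 = E AND B = 1 AND 1 = 1
n4 = NOT E = NOT 1 = 0
n5 = B AND n0 AND D = 1 AND 0 AND 0 = 0
n6 = n5 OR n1 = 0 OR 0 = 0
n8 = E OR n6 OR n2 = 1 OR 0 OR 1 = 1
n12 = n6 NOR n1 = 0 NOR 0 = 1
n15 = n5 OR n4 = 0 OR 0 = 0
n16 = n8 NAND n15 = 1 NAND 0 = 1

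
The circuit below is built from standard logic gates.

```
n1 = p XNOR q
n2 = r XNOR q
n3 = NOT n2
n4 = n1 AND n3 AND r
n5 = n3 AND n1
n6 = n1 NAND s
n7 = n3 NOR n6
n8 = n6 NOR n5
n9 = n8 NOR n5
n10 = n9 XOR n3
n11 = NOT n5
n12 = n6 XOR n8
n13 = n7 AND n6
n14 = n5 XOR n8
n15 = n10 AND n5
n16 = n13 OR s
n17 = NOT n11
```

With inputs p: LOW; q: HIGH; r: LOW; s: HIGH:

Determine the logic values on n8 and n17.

n8 = LOW  n17 = LOW

n1 = p XNOR q = LOW XNOR HIGH = LOW
n2 = r XNOR q = LOW XNOR HIGH = LOW
n3 = NOT n2 = NOT LOW = HIGH
n5 = n3 AND n1 = HIGH AND LOW = LOW
n6 = n1 NAND s = LOW NAND HIGH = HIGH
n8 = n6 NOR n5 = HIGH NOR LOW = LOW
n11 = NOT n5 = NOT LOW = HIGH
n17 = NOT n11 = NOT HIGH = LOW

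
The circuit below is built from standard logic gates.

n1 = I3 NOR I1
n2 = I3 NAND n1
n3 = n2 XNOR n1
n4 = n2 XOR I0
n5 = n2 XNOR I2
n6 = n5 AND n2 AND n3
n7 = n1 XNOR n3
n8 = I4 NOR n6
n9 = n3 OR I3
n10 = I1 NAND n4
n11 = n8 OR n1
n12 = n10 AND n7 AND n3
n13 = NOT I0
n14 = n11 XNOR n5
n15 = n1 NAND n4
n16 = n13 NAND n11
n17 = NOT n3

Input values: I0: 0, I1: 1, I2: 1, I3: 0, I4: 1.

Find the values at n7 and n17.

n1 = I3 NOR I1 = 0 NOR 1 = 0
n2 = I3 NAND n1 = 0 NAND 0 = 1
n3 = n2 XNOR n1 = 1 XNOR 0 = 0
n7 = n1 XNOR n3 = 0 XNOR 0 = 1
n17 = NOT n3 = NOT 0 = 1

n7 = 1  n17 = 1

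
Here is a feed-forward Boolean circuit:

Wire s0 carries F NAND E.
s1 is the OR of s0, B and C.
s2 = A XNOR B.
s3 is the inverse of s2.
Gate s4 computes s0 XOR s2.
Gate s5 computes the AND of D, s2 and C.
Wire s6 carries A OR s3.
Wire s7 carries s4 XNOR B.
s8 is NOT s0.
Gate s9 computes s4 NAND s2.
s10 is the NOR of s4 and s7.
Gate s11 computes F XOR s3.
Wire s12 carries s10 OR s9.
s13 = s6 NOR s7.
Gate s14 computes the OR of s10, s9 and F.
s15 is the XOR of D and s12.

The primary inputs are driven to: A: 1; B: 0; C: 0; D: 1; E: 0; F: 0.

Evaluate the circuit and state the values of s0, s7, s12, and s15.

s0 = 1, s7 = 0, s12 = 1, s15 = 0

s0 = F NAND E = 0 NAND 0 = 1
s2 = A XNOR B = 1 XNOR 0 = 0
s4 = s0 XOR s2 = 1 XOR 0 = 1
s7 = s4 XNOR B = 1 XNOR 0 = 0
s9 = s4 NAND s2 = 1 NAND 0 = 1
s10 = s4 NOR s7 = 1 NOR 0 = 0
s12 = s10 OR s9 = 0 OR 1 = 1
s15 = D XOR s12 = 1 XOR 1 = 0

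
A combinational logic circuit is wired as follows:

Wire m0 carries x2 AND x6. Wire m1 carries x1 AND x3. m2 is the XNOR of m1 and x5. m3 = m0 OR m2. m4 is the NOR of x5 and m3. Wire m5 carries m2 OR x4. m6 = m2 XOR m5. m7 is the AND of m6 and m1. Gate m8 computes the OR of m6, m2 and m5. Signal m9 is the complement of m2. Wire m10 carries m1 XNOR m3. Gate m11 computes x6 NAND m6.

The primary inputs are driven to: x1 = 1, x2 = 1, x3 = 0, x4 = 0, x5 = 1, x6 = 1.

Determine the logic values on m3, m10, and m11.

m3 = 1, m10 = 0, m11 = 1

m0 = x2 AND x6 = 1 AND 1 = 1
m1 = x1 AND x3 = 1 AND 0 = 0
m2 = m1 XNOR x5 = 0 XNOR 1 = 0
m3 = m0 OR m2 = 1 OR 0 = 1
m5 = m2 OR x4 = 0 OR 0 = 0
m6 = m2 XOR m5 = 0 XOR 0 = 0
m10 = m1 XNOR m3 = 0 XNOR 1 = 0
m11 = x6 NAND m6 = 1 NAND 0 = 1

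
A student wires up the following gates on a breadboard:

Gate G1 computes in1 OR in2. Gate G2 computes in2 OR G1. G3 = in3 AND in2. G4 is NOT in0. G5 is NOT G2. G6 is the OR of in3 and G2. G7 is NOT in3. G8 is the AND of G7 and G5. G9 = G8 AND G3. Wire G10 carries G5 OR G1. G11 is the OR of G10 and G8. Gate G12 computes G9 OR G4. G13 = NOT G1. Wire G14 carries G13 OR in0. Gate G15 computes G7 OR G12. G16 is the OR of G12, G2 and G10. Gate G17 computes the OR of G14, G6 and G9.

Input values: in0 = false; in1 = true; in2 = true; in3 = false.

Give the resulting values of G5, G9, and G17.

G5 = false; G9 = false; G17 = true

G1 = in1 OR in2 = true OR true = true
G2 = in2 OR G1 = true OR true = true
G3 = in3 AND in2 = false AND true = false
G5 = NOT G2 = NOT true = false
G6 = in3 OR G2 = false OR true = true
G7 = NOT in3 = NOT false = true
G8 = G7 AND G5 = true AND false = false
G9 = G8 AND G3 = false AND false = false
G13 = NOT G1 = NOT true = false
G14 = G13 OR in0 = false OR false = false
G17 = G14 OR G6 OR G9 = false OR true OR false = true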